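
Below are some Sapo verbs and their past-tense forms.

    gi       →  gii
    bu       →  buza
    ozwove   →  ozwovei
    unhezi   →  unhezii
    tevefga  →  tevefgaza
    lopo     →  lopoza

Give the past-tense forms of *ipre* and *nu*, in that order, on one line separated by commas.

The pattern is front/back vowel harmony: -i when the last vowel of the stem is a front vowel (*gi*, *ozwove*, *unhezi*); -za when the last vowel of the stem is a back vowel (*bu*, *tevefga*, *lopo*).
*ipre*: last vowel = /e/, a front vowel → -i → *iprei*.
The last vowel of *nu* is /u/, which is a back vowel, so the suffix is -za, giving *nuza*.

iprei, nuza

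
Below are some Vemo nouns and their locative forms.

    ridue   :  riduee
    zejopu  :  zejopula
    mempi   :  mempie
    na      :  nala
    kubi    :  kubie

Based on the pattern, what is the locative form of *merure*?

meruree

The alternation tracks the last vowel of the stem — -e when the last vowel of the stem is a front vowel (*ridue*, *mempi*, *kubi*); -la when the last vowel of the stem is a back vowel (*zejopu*, *na*).
The last vowel of *merure* is /e/, which is a front vowel, so the suffix is -e, giving *meruree*.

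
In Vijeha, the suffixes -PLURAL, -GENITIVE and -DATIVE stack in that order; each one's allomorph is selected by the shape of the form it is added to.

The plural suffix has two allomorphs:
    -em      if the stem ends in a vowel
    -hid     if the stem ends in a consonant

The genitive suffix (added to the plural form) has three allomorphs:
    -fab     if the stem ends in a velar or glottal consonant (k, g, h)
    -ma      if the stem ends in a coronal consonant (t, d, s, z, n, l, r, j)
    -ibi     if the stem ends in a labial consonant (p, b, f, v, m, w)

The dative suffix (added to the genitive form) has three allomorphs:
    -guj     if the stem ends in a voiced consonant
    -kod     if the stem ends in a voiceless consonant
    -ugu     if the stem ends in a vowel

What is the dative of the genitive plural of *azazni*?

azazniemibiugu

*azazni* — final sound /i/ (a vowel) → -em → *azazniem*.
The plural form *azazniem*: final consonant = /m/, labial → -ibi → *azazniemibi*.
The final sound of the genitive form *azazniemibi* is /i/, which is a vowel, so the dative suffix is -ugu, giving *azazniemibiugu*.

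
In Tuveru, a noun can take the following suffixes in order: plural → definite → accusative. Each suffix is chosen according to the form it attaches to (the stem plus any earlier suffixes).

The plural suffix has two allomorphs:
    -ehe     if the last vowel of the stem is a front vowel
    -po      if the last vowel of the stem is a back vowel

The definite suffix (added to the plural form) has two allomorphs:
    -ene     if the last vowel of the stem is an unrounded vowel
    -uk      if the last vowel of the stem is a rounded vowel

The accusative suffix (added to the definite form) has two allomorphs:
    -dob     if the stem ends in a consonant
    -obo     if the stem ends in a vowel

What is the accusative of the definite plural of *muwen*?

The last vowel of *muwen* is /e/, which is a front vowel, so the plural suffix is -ehe, giving *muwenehe*.
Since the last vowel of the plural form *muwenehe* is /e/ (an unrounded vowel), it takes -ene, giving *muweneheene*.
The definite form *muweneheene*: final sound = /e/, a vowel → -obo → *muweneheeneobo*.

muweneheeneobo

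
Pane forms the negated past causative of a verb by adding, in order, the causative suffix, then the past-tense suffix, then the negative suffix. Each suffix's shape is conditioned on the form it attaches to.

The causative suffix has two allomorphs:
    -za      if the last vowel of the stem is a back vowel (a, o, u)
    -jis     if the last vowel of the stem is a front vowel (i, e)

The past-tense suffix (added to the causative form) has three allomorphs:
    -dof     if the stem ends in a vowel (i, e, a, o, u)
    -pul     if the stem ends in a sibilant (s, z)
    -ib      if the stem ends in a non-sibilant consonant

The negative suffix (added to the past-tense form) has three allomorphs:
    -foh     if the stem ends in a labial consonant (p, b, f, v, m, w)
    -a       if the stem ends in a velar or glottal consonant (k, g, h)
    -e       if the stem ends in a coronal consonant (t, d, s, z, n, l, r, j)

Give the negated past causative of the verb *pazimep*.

pazimepjispule

Since the last vowel of *pazimep* is /e/ (a front vowel), it takes -jis, giving *pazimepjis*.
The causative form *pazimepjis* — final sound /s/ (a sibilant) → -pul → *pazimepjispul*.
The final consonant of the past-tense form *pazimepjispul* is /l/, which is coronal, so the negative suffix is -e, giving *pazimepjispule*.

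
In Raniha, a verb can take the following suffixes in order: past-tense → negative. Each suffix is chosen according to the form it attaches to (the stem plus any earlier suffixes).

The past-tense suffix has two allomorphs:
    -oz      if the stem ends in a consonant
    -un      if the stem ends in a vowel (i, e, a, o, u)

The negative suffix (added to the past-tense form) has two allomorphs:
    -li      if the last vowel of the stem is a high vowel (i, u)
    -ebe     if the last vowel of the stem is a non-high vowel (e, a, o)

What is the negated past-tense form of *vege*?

Since the final sound of *vege* is /e/ (a vowel), it takes -un, giving *vegeun*.
The past-tense form *vegeun*: last vowel = /u/, a high vowel → -li → *vegeunli*.

vegeunli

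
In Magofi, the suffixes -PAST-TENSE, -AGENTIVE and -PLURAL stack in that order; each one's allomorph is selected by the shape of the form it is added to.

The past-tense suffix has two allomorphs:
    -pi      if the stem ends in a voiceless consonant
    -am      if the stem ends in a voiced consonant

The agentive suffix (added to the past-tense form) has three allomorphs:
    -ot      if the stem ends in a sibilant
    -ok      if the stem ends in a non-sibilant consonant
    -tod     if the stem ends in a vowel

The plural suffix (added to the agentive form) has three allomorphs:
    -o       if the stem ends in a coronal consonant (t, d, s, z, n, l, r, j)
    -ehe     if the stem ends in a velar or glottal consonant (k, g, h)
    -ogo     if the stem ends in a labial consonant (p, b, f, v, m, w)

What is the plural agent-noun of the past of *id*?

idamokehe

The final consonant of *id* is /d/, which is voiced, so the past-tense suffix is -am, giving *idam*.
Since the final sound of the past-tense form *idam* is /m/ (a non-sibilant consonant), it takes -ok, giving *idamok*.
The final consonant of the agentive form *idamok* is /k/, which is velar/glottal, so the plural suffix is -ehe, giving *idamokehe*.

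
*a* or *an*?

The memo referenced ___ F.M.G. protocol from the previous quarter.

The indefinite article is chosen by the initial *sound* of the following word, not its spelling.
The initialism *F.M.G.* is read letter by letter; the first letter, F, is pronounced /ɛf/, which begins with a vowel sound.
So the article is *an*: The memo referenced an F.M.G. protocol from the previous quarter.

an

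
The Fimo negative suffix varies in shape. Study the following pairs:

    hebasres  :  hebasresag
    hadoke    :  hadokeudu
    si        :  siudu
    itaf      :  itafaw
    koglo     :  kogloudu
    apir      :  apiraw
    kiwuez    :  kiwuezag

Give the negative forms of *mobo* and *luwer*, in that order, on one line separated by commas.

The pattern is sibilance of the final sound: -ag when the stem ends in a sibilant (*hebasres*, *kiwuez*); -aw when the stem ends in a non-sibilant consonant (*itaf*, *apir*); -udu when the stem ends in a vowel (*hadoke*, *si*, *koglo*).
*mobo*: final sound = /o/, a vowel → -udu → *moboudu*.
Since the final sound of *luwer* is /r/ (a non-sibilant consonant), it takes -aw, giving *luweraw*.

moboudu, luweraw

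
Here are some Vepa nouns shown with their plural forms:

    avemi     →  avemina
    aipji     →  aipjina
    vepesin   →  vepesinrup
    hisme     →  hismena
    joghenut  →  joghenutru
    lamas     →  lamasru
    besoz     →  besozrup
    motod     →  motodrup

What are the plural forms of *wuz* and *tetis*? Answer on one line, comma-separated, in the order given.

wuzrup, tetisru

The suffix is conditioned by the final sound: -ru when the stem ends in a voiceless consonant (*joghenut*, *lamas*); -rup when the stem ends in a voiced consonant (*vepesin*, *besoz*, *motod*); -na when the stem ends in a vowel (*avemi*, *aipji*, *hisme*).
The final sound of *wuz* is /z/, which is a voiced consonant, so the suffix is -rup, giving *wuzrup*.
*tetis* — final sound /s/ (a voiceless consonant) → -ru → *tetisru*.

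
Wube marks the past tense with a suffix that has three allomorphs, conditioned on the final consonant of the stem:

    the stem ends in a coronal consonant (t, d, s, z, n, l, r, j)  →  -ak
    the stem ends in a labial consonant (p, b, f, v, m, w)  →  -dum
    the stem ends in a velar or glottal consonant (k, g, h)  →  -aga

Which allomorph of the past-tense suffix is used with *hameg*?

-aga

Since the final consonant of *hameg* is /g/ (velar/glottal), it takes -aga.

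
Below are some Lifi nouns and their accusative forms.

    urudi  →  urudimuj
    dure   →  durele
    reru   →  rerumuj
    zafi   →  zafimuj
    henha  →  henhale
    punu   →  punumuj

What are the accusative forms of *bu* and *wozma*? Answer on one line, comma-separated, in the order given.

The alternation tracks the last vowel of the stem — -muj when the last vowel of the stem is a high vowel (*urudi*, *reru*, *zafi*, *punu*); -le when the last vowel of the stem is a non-high vowel (*dure*, *henha*).
*bu*: last vowel = /u/, a high vowel → -muj → *bumuj*.
*wozma* — last vowel /a/ (a non-high vowel) → -le → *wozmale*.

bumuj, wozmale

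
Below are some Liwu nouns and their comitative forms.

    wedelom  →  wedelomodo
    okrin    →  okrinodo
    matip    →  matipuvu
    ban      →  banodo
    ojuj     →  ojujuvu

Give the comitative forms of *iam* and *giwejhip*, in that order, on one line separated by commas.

iamodo, giwejhipuvu

The pattern is nasality of the final consonant: -odo when the stem ends in a nasal (*wedelom*, *okrin*, *ban*); -uvu when the stem ends in a non-nasal consonant (*matip*, *ojuj*).
*iam* — final consonant /m/ (a nasal) → -odo → *iamodo*.
The final consonant of *giwejhip* is /p/, which is non-nasal, so the suffix is -uvu, giving *giwejhipuvu*.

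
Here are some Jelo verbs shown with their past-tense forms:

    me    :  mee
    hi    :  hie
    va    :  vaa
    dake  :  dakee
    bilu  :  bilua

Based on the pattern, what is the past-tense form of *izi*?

izie

The suffix is conditioned by the last vowel: -e when the last vowel of the stem is a front vowel (*me*, *hi*, *dake*); -a when the last vowel of the stem is a back vowel (*va*, *bilu*).
Since the last vowel of *izi* is /i/ (a front vowel), it takes -e, giving *izie*.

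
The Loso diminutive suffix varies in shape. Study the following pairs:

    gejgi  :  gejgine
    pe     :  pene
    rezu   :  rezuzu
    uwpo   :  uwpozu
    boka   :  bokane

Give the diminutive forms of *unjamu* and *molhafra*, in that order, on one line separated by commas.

unjamuzu, molhafrane

The pattern is rounding harmony: -zu when the last vowel of the stem is a rounded vowel (*rezu*, *uwpo*); -ne when the last vowel of the stem is an unrounded vowel (*gejgi*, *pe*, *boka*).
Since the last vowel of *unjamu* is /u/ (a rounded vowel), it takes -zu, giving *unjamuzu*.
Since the last vowel of *molhafra* is /a/ (an unrounded vowel), it takes -ne, giving *molhafrane*.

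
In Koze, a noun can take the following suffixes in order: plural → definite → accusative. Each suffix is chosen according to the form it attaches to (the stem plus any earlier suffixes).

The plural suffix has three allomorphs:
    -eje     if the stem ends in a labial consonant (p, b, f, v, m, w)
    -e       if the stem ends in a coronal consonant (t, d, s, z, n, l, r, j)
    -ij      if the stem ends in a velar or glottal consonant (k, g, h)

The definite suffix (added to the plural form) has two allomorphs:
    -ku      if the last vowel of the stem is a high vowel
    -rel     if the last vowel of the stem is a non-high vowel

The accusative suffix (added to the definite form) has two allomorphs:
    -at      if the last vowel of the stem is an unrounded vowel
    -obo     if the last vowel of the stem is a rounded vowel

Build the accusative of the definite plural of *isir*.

*isir* — final consonant /r/ (coronal) → -e → *isire*.
The last vowel of the plural form *isire* is /e/, which is a non-high vowel, so the definite suffix is -rel, giving *isirerel*.
The definite form *isirerel*: last vowel = /e/, an unrounded vowel → -at → *isirerelat*.

isirerelat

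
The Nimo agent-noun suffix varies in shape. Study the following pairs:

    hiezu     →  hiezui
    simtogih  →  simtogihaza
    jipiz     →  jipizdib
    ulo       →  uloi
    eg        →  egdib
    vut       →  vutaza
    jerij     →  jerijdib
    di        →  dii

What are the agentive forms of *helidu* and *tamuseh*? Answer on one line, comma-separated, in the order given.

The pattern is voicing of the final sound: -aza when the stem ends in a voiceless consonant (*simtogih*, *vut*); -dib when the stem ends in a voiced consonant (*jipiz*, *eg*, *jerij*); -i when the stem ends in a vowel (*hiezu*, *ulo*, *di*).
The final sound of *helidu* is /u/, which is a vowel, so the suffix is -i, giving *helidui*.
The final sound of *tamuseh* is /h/, which is a voiceless consonant, so the suffix is -aza, giving *tamusehaza*.

helidui, tamusehaza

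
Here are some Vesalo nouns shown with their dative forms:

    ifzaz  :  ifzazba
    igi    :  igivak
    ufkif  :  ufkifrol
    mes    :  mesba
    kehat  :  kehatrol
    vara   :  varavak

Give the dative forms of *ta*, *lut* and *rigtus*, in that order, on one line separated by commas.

The alternation tracks the final sound of the stem — -ba when the stem ends in a sibilant (*ifzaz*, *mes*); -rol when the stem ends in a non-sibilant consonant (*ufkif*, *kehat*); -vak when the stem ends in a vowel (*igi*, *vara*).
The final sound of *ta* is /a/, which is a vowel, so the suffix is -vak, giving *tavak*.
Since the final sound of *lut* is /t/ (a non-sibilant consonant), it takes -rol, giving *lutrol*.
The final sound of *rigtus* is /s/, which is a sibilant, so the suffix is -ba, giving *rigtusba*.

tavak, lutrol, rigtusba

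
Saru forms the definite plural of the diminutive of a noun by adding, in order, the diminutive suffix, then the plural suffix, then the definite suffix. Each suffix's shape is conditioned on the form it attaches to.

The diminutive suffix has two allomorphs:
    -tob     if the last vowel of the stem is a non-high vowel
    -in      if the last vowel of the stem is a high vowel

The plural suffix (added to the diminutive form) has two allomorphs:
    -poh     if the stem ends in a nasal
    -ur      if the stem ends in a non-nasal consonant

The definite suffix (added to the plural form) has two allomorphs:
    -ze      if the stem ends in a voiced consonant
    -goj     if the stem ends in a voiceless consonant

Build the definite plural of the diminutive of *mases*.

Since the last vowel of *mases* is /e/ (a non-high vowel), it takes -tob, giving *masestob*.
The final consonant of the diminutive form *masestob* is /b/, which is non-nasal, so the plural suffix is -ur, giving *masestobur*.
Since the final consonant of the plural form *masestobur* is /r/ (voiced), it takes -ze, giving *masestoburze*.

masestoburze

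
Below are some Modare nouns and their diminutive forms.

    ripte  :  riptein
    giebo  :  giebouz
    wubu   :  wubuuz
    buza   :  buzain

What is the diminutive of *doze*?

dozein

The suffix is conditioned by the last vowel: -uz when the last vowel of the stem is a rounded vowel (*giebo*, *wubu*); -in when the last vowel of the stem is an unrounded vowel (*ripte*, *buza*).
Since the last vowel of *doze* is /e/ (an unrounded vowel), it takes -in, giving *dozein*.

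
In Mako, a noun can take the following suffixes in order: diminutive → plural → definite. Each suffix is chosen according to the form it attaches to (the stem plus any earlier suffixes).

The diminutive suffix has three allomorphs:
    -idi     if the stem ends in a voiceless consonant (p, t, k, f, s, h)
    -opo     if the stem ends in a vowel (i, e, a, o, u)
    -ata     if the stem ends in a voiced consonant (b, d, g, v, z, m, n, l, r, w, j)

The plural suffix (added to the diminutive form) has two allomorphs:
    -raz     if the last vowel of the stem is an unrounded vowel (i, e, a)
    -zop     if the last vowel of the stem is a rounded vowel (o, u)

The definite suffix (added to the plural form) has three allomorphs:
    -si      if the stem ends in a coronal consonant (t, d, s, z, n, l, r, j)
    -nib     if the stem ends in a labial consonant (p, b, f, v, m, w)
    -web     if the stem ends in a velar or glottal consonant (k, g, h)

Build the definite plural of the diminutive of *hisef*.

*hisef*: final sound = /f/, a voiceless consonant → -idi → *hisefidi*.
The last vowel of the diminutive form *hisefidi* is /i/, which is an unrounded vowel, so the plural suffix is -raz, giving *hisefidiraz*.
The final consonant of the plural form *hisefidiraz* is /z/, which is coronal, so the definite suffix is -si, giving *hisefidirazsi*.

hisefidirazsi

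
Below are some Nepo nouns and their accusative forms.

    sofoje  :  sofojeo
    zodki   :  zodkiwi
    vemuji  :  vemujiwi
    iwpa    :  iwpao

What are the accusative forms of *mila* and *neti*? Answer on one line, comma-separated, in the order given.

milao, netiwi

Looking at the last vowel of each stem: -wi when the last vowel of the stem is a high vowel (*zodki*, *vemuji*); -o when the last vowel of the stem is a non-high vowel (*sofoje*, *iwpa*).
The last vowel of *mila* is /a/, which is a non-high vowel, so the suffix is -o, giving *milao*.
The last vowel of *neti* is /i/, which is a high vowel, so the suffix is -wi, giving *netiwi*.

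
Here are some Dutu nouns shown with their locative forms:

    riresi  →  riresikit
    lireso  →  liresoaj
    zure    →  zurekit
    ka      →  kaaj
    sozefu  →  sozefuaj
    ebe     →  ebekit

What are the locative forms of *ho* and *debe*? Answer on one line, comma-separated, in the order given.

hoaj, debekit

The suffix is conditioned by the last vowel: -kit when the last vowel of the stem is a front vowel (*riresi*, *zure*, *ebe*); -aj when the last vowel of the stem is a back vowel (*lireso*, *ka*, *sozefu*).
Since the last vowel of *ho* is /o/ (a back vowel), it takes -aj, giving *hoaj*.
*debe* — last vowel /e/ (a front vowel) → -kit → *debekit*.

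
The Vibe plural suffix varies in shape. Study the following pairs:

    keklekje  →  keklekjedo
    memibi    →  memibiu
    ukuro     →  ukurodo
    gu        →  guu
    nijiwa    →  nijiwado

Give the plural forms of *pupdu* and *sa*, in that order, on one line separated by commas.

pupduu, sado

The suffix is conditioned by the last vowel: -u when the last vowel of the stem is a high vowel (*memibi*, *gu*); -do when the last vowel of the stem is a non-high vowel (*keklekje*, *ukuro*, *nijiwa*).
*pupdu*: last vowel = /u/, a high vowel → -u → *pupduu*.
*sa* — last vowel /a/ (a non-high vowel) → -do → *sado*.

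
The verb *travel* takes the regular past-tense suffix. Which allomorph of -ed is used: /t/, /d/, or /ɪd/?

/d/

The stem *travel* ends in a voiced sound other than /d/.
The -ed suffix is realized as /ɪd/ after /t, d/; as /t/ after other voiceless consonants; and as /d/ after other voiced sounds.
So -ed on *travel* is pronounced /d/.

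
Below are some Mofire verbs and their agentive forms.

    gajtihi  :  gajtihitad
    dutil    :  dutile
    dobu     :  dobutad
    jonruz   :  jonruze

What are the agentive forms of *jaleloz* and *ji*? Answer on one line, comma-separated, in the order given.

jaleloze, jitad

Looking at the final sound of each stem: -e when the stem ends in a consonant (*dutil*, *jonruz*); -tad when the stem ends in a vowel (*gajtihi*, *dobu*).
Since the final sound of *jaleloz* is /z/ (a consonant), it takes -e, giving *jaleloze*.
Since the final sound of *ji* is /i/ (a vowel), it takes -tad, giving *jitad*.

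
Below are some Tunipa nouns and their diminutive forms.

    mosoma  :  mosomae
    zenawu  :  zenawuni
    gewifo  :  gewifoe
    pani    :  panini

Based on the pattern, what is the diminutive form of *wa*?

wae

The suffix is conditioned by the last vowel: -ni when the last vowel of the stem is a high vowel (*zenawu*, *pani*); -e when the last vowel of the stem is a non-high vowel (*mosoma*, *gewifo*).
*wa*: last vowel = /a/, a non-high vowel → -e → *wae*.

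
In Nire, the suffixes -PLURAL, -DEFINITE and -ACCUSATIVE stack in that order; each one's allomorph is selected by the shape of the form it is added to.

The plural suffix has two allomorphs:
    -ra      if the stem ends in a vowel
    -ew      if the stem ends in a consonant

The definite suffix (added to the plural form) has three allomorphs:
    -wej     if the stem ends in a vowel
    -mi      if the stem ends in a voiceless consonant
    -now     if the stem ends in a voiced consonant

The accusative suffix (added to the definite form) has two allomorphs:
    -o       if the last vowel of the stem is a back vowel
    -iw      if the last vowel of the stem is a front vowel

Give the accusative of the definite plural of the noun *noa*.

*noa*: final sound = /a/, a vowel → -ra → *noara*.
Since the final sound of the plural form *noara* is /a/ (a vowel), it takes -wej, giving *noarawej*.
Since the last vowel of the definite form *noarawej* is /e/ (a front vowel), it takes -iw, giving *noarawejiw*.

noarawejiw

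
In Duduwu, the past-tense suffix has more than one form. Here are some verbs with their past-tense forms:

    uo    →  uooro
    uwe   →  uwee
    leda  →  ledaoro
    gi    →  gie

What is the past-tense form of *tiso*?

tisooro

The alternation tracks the last vowel of the stem — -e when the last vowel of the stem is a front vowel (*uwe*, *gi*); -oro when the last vowel of the stem is a back vowel (*uo*, *leda*).
The last vowel of *tiso* is /o/, which is a back vowel, so the suffix is -oro, giving *tisooro*.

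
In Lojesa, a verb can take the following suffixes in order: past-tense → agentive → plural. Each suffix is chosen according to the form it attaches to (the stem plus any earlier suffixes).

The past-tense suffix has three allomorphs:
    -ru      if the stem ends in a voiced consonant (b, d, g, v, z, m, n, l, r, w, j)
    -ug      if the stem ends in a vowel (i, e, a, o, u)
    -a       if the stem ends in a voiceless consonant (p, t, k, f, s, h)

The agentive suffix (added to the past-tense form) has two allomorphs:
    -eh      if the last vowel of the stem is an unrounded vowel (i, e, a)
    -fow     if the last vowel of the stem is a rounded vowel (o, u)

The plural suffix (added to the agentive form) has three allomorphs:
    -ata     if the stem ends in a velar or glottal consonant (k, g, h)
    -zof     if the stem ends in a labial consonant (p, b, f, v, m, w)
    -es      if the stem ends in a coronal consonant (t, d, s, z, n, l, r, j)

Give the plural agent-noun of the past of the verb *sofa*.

sofaugfowzof

*sofa* — final sound /a/ (a vowel) → -ug → *sofaug*.
The past-tense form *sofaug*: last vowel = /u/, a rounded vowel → -fow → *sofaugfow*.
The final consonant of the agentive form *sofaugfow* is /w/, which is labial, so the plural suffix is -zof, giving *sofaugfowzof*.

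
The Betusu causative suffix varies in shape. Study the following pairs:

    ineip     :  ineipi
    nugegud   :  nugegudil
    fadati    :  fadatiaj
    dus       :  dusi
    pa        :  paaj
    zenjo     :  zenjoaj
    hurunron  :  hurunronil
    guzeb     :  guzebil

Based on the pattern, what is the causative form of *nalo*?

The pattern is voicing of the final sound: -i when the stem ends in a voiceless consonant (*ineip*, *dus*); -il when the stem ends in a voiced consonant (*nugegud*, *hurunron*, *guzeb*); -aj when the stem ends in a vowel (*fadati*, *pa*, *zenjo*).
*nalo* — final sound /o/ (a vowel) → -aj → *naloaj*.

naloaj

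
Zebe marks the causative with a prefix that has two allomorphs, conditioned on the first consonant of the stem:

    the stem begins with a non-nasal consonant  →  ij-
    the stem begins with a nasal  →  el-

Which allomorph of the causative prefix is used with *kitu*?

Since the first consonant of *kitu* is /k/ (non-nasal), it takes ij-.

ij-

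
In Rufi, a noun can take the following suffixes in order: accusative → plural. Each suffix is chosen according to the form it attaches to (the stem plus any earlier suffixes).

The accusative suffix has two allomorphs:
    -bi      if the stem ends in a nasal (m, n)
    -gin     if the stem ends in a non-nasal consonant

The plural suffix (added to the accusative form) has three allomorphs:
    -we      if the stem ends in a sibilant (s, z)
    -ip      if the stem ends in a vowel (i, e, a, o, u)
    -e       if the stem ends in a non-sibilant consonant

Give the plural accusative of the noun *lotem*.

*lotem* — final consonant /m/ (a nasal) → -bi → *lotembi*.
Since the final sound of the accusative form *lotembi* is /i/ (a vowel), it takes -ip, giving *lotembiip*.

lotembiip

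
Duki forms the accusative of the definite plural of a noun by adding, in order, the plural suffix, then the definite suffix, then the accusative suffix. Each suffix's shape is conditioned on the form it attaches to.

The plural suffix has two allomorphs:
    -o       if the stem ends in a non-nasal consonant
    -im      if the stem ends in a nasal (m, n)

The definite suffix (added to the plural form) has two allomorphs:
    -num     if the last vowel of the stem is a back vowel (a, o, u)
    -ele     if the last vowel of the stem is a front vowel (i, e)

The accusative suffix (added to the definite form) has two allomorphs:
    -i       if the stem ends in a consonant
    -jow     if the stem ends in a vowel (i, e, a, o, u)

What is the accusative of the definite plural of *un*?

unimelejow

*un* — final consonant /n/ (a nasal) → -im → *unim*.
The last vowel of the plural form *unim* is /i/, which is a front vowel, so the definite suffix is -ele, giving *unimele*.
The definite form *unimele* — final sound /e/ (a vowel) → -jow → *unimelejow*.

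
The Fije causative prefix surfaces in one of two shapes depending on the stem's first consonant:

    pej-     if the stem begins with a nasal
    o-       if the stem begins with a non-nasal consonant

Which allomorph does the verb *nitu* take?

Since the first consonant of *nitu* is /n/ (a nasal), it takes pej-.

pej-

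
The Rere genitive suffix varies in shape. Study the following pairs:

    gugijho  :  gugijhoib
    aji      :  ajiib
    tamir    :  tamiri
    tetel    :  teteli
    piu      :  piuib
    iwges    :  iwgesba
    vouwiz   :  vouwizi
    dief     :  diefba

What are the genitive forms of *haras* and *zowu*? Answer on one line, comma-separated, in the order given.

harasba, zowuib

The suffix is conditioned by the final sound: -ba when the stem ends in a voiceless consonant (*iwges*, *dief*); -i when the stem ends in a voiced consonant (*tamir*, *tetel*, *vouwiz*); -ib when the stem ends in a vowel (*gugijho*, *aji*, *piu*).
*haras*: final sound = /s/, a voiceless consonant → -ba → *harasba*.
*zowu* — final sound /u/ (a vowel) → -ib → *zowuib*.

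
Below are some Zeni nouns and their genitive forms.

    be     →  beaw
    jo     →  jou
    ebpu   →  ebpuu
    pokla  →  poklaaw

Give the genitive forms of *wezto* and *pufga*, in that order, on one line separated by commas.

The pattern is rounding harmony: -u when the last vowel of the stem is a rounded vowel (*jo*, *ebpu*); -aw when the last vowel of the stem is an unrounded vowel (*be*, *pokla*).
The last vowel of *wezto* is /o/, which is a rounded vowel, so the suffix is -u, giving *weztou*.
The last vowel of *pufga* is /a/, which is an unrounded vowel, so the suffix is -aw, giving *pufgaaw*.

weztou, pufgaaw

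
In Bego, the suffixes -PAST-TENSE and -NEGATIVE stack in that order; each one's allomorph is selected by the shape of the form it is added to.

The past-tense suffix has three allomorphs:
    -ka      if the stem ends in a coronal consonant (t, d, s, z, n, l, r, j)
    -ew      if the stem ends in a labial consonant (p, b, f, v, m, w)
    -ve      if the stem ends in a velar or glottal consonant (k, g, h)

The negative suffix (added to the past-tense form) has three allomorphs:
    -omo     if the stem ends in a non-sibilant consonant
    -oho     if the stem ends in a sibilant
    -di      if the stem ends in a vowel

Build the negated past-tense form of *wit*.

Since the final consonant of *wit* is /t/ (coronal), it takes -ka, giving *witka*.
Since the final sound of the past-tense form *witka* is /a/ (a vowel), it takes -di, giving *witkadi*.

witkadi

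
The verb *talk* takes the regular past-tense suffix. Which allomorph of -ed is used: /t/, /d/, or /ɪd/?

/t/

The stem *talk* ends in a voiceless consonant other than /t/.
The -ed suffix is realized as /ɪd/ after /t, d/; as /t/ after other voiceless consonants; and as /d/ after other voiced sounds.
So -ed on *talk* is pronounced /t/.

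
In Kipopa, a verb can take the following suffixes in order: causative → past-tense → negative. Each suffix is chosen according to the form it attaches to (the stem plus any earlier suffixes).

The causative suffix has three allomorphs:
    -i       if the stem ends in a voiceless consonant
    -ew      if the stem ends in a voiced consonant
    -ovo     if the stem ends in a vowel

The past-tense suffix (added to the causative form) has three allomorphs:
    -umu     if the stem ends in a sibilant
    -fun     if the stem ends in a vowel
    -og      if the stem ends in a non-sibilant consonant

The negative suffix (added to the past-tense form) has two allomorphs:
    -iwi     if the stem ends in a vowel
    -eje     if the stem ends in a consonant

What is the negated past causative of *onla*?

onlaovofuneje

*onla*: final sound = /a/, a vowel → -ovo → *onlaovo*.
The final sound of the causative form *onlaovo* is /o/, which is a vowel, so the past-tense suffix is -fun, giving *onlaovofun*.
Since the final sound of the past-tense form *onlaovofun* is /n/ (a consonant), it takes -eje, giving *onlaovofuneje*.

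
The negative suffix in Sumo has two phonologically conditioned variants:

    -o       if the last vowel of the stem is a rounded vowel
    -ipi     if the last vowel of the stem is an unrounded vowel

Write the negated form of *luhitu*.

luhituo

*luhitu*: last vowel = /u/, a rounded vowel → -o → *luhituo*.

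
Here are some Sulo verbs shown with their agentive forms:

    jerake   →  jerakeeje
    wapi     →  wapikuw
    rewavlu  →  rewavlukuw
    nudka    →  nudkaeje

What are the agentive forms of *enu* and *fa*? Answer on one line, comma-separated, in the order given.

The alternation tracks the last vowel of the stem — -kuw when the last vowel of the stem is a high vowel (*wapi*, *rewavlu*); -eje when the last vowel of the stem is a non-high vowel (*jerake*, *nudka*).
Since the last vowel of *enu* is /u/ (a high vowel), it takes -kuw, giving *enukuw*.
The last vowel of *fa* is /a/, which is a non-high vowel, so the suffix is -eje, giving *faeje*.

enukuw, faeje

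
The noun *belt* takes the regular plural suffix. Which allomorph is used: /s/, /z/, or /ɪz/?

The stem *belt* ends in a voiceless non-sibilant consonant.
The plural suffix surfaces as /ɪz/ after sibilants, /s/ after other voiceless consonants, and /z/ after other voiced sounds.
So the plural -s on *belt* is pronounced /s/.

/s/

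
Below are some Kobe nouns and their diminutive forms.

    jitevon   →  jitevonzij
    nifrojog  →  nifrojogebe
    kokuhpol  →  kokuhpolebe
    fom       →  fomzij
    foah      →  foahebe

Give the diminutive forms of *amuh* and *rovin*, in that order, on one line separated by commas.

amuhebe, rovinzij

The pattern is nasality of the final consonant: -zij when the stem ends in a nasal (*jitevon*, *fom*); -ebe when the stem ends in a non-nasal consonant (*nifrojog*, *kokuhpol*, *foah*).
Since the final consonant of *amuh* is /h/ (non-nasal), it takes -ebe, giving *amuhebe*.
The final consonant of *rovin* is /n/, which is a nasal, so the suffix is -zij, giving *rovinzij*.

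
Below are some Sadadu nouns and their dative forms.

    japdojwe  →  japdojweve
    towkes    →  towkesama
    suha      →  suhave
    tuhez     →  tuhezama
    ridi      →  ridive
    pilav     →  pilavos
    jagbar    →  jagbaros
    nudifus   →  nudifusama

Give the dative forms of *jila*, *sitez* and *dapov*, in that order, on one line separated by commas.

jilave, sitezama, dapovos

Looking at the final sound of each stem: -ama when the stem ends in a sibilant (*towkes*, *tuhez*, *nudifus*); -os when the stem ends in a non-sibilant consonant (*pilav*, *jagbar*); -ve when the stem ends in a vowel (*japdojwe*, *suha*, *ridi*).
The final sound of *jila* is /a/, which is a vowel, so the suffix is -ve, giving *jilave*.
Since the final sound of *sitez* is /z/ (a sibilant), it takes -ama, giving *sitezama*.
*dapov* — final sound /v/ (a non-sibilant consonant) → -os → *dapovos*.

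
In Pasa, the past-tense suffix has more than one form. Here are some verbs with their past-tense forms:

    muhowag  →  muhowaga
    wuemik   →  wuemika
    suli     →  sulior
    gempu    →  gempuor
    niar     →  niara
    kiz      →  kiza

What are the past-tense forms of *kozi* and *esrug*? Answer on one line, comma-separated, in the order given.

The pattern is consonant vs. vowel: -a when the stem ends in a consonant (*muhowag*, *wuemik*, *niar*, *kiz*); -or when the stem ends in a vowel (*suli*, *gempu*).
*kozi*: final sound = /i/, a vowel → -or → *kozior*.
*esrug* — final sound /g/ (a consonant) → -a → *esruga*.

kozior, esruga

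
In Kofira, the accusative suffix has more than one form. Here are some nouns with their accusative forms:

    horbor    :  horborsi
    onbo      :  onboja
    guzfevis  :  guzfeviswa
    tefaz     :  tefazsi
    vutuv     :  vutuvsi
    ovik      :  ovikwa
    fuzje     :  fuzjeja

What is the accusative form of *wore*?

woreja

Looking at the final sound of each stem: -wa when the stem ends in a voiceless consonant (*guzfevis*, *ovik*); -si when the stem ends in a voiced consonant (*horbor*, *tefaz*, *vutuv*); -ja when the stem ends in a vowel (*onbo*, *fuzje*).
The final sound of *wore* is /e/, which is a vowel, so the suffix is -ja, giving *woreja*.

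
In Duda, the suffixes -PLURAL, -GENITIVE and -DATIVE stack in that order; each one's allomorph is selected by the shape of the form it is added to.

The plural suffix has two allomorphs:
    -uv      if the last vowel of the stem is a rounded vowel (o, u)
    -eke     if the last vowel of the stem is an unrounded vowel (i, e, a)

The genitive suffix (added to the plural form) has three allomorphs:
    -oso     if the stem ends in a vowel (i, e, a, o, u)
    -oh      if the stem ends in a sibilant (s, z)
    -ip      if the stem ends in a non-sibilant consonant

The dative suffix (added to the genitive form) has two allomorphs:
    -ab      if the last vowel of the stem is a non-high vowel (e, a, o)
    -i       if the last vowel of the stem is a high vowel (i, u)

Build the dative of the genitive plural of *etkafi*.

*etkafi* — last vowel /i/ (an unrounded vowel) → -eke → *etkafieke*.
The plural form *etkafieke*: final sound = /e/, a vowel → -oso → *etkafiekeoso*.
Since the last vowel of the genitive form *etkafiekeoso* is /o/ (a non-high vowel), it takes -ab, giving *etkafiekeosoab*.

etkafiekeosoab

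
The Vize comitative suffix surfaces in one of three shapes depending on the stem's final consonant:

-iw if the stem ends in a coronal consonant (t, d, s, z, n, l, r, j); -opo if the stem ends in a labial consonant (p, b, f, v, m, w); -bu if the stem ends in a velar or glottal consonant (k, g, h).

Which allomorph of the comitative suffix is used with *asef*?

*asef*: final consonant = /f/, labial → -opo.

-opo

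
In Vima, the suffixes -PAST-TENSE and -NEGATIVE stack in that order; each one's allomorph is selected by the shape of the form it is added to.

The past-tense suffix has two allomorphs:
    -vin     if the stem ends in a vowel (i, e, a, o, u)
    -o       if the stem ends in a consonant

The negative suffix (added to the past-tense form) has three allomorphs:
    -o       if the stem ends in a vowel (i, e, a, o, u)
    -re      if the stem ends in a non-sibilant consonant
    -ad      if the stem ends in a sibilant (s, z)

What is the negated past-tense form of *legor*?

legoroo

*legor* — final sound /r/ (a consonant) → -o → *legoro*.
Since the final sound of the past-tense form *legoro* is /o/ (a vowel), it takes -o, giving *legoroo*.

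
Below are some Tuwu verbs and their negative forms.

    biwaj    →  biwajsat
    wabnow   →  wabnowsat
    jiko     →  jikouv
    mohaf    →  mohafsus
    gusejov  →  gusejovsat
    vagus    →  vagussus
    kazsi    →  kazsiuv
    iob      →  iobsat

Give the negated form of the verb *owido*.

owidouv

The suffix is conditioned by the final sound: -sus when the stem ends in a voiceless consonant (*mohaf*, *vagus*); -sat when the stem ends in a voiced consonant (*biwaj*, *wabnow*, *gusejov*, *iob*); -uv when the stem ends in a vowel (*jiko*, *kazsi*).
Since the final sound of *owido* is /o/ (a vowel), it takes -uv, giving *owidouv*.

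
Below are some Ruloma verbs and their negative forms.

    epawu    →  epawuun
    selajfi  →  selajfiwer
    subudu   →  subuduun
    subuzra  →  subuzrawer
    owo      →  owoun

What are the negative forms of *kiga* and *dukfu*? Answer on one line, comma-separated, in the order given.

The pattern is rounding harmony: -un when the last vowel of the stem is a rounded vowel (*epawu*, *subudu*, *owo*); -wer when the last vowel of the stem is an unrounded vowel (*selajfi*, *subuzra*).
The last vowel of *kiga* is /a/, which is an unrounded vowel, so the suffix is -wer, giving *kigawer*.
*dukfu*: last vowel = /u/, a rounded vowel → -un → *dukfuun*.

kigawer, dukfuun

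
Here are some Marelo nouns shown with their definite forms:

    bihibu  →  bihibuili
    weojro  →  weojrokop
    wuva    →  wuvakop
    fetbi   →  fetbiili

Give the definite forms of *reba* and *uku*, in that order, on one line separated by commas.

Looking at the last vowel of each stem: -ili when the last vowel of the stem is a high vowel (*bihibu*, *fetbi*); -kop when the last vowel of the stem is a non-high vowel (*weojro*, *wuva*).
The last vowel of *reba* is /a/, which is a non-high vowel, so the suffix is -kop, giving *rebakop*.
*uku*: last vowel = /u/, a high vowel → -ili → *ukuili*.

rebakop, ukuili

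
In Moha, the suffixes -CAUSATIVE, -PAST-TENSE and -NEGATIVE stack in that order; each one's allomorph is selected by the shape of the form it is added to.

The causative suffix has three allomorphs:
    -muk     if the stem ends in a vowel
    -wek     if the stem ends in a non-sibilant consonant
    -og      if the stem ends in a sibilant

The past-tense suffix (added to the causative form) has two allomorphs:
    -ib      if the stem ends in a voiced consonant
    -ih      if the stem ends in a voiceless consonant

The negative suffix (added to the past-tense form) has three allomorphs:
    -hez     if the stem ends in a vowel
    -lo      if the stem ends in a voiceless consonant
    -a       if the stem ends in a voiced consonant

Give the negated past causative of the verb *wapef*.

*wapef* — final sound /f/ (a non-sibilant consonant) → -wek → *wapefwek*.
Since the final consonant of the causative form *wapefwek* is /k/ (voiceless), it takes -ih, giving *wapefwekih*.
The past-tense form *wapefwekih* — final sound /h/ (a voiceless consonant) → -lo → *wapefwekihlo*.

wapefwekihlo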